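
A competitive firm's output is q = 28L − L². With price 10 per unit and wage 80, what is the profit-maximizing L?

L* = 10

The marginal product of L is MP_L = 28 − 2L.
A price-taking firm hires until the value of the marginal product equals the wage: P·MP_L = w, so 10·(28 − 2L) = 80.
Then 28 − 2L = 8, giving L = 10.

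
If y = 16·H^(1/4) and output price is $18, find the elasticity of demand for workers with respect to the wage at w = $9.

MP_H = (1/4)·16·H^(-3/4), so P·MP_H = w gives 72·H^(-3/4) = w.
Solving, H(w) = (72/w)^(4/3). This is a constant-elasticity form: H ∝ w^(−4/3), so ε = −4/3.

ε = -4/3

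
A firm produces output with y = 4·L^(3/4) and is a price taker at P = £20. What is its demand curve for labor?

L(w) = (60/w)^(4)

MP_L = (3/4)·4·L^(-1/4) = 3·L^(-1/4).
Setting P·MP_L = w: 60·L^(-1/4) = w.
Solving for L: L^(-1/4) = w/60, so L = (60/w)^(4).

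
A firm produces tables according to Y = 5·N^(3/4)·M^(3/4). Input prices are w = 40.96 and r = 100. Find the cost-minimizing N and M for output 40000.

N* = 625, M* = 256

Cost minimization requires the marginal rate of technical substitution to equal the input-price ratio: MP_N/MP_M = w/r.
Here MP_N/MP_M = (3/4)·(M/N)/(3/4) = (M/N). Setting this equal to 40.96/100 = 0.4096 gives M = 0.4096N.
Substituting into Y = 40000: 5·N^(3/4)·(0.4096N)^(3/4) = 40000.
Solving, N = 625 and M = 256.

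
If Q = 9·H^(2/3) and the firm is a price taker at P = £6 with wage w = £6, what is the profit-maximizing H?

MP_H = (2/3)·9·H^(-1/3) = 6·H^(-1/3).
Profit maximization for a price taker requires P·MP_H = w: 6·6·H^(-1/3) = 6.
So H^(-1/3) = 1/6, which gives H = 216.

H* = 216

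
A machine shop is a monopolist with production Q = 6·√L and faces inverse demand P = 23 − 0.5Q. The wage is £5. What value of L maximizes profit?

Marginal revenue from the inverse demand is MR = 23 − Q.
The marginal product is MP_L = 3·L^(-1/2).
A monopolist hires until marginal revenue product equals the wage: MR·MP_L = w.
At L, Q = 6·√L. Substituting and solving: (23 − 6·√L)·3·L^(-1/2) = 5 gives L = 9.

L* = 9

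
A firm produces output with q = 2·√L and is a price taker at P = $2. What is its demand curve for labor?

MP_L = (1/2)·2·L^(-1/2) = L^(-1/2).
Setting P·MP_L = w: 2·L^(-1/2) = w.
Solving for L: L^(-1/2) = w/2, so L = (2/w)^(2).

L(w) = 4/w²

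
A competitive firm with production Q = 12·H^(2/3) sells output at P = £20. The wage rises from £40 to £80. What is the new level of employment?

From P·MP_H = w with MP_H = 8·H^(-1/3), the labor demand is H(w) = (160/w)^(3).
At w = 40: H = 64. At w = 80: H = 8.

H* = 8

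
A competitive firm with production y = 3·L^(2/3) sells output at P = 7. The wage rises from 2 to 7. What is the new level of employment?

L* = 8

From P·MP_L = w with MP_L = 2·L^(-1/3), the labor demand is L(w) = (14/w)^(3).
At w = 2: L = 343. At w = 7: L = 8.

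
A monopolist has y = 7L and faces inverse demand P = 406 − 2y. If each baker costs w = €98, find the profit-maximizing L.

L* = 14

Marginal revenue from the inverse demand is MR = 406 − 4y.
The marginal product is MP_L = 7.
A monopolist hires until marginal revenue product equals the wage: MR·MP_L = w.
(406 − 28L)·7 = 98, so L = 14.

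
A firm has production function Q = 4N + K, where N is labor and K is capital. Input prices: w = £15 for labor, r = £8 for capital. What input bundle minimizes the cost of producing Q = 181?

The inputs are perfect substitutes, so the firm uses whichever has the lower cost per unit of output.
Cost per unit of output via N is 3.75; via K it is 8. N is cheaper.
Producing Q = 181 with N alone: N = 45.25, K = 0.

N* = 45.25, K* = 0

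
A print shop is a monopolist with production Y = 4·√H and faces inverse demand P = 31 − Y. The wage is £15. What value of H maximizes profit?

H* = 4

Marginal revenue from the inverse demand is MR = 31 − 2Y.
The marginal product is MP_H = 2·H^(-1/2).
A monopolist hires until marginal revenue product equals the wage: MR·MP_H = w.
At H, Y = 4·√H. Substituting and solving: (31 − 8·√H)·2·H^(-1/2) = 15 gives H = 4.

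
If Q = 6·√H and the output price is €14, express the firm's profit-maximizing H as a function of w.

H(w) = 1764/w²

MP_H = (1/2)·6·H^(-1/2) = 3·H^(-1/2).
Setting P·MP_H = w: 42·H^(-1/2) = w.
Solving for H: H^(-1/2) = w/42, so H = (42/w)^(2).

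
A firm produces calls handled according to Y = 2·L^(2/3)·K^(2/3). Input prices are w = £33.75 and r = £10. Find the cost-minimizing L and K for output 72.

Cost minimization requires the marginal rate of technical substitution to equal the input-price ratio: MP_L/MP_K = w/r.
Here MP_L/MP_K = (2/3)·(K/L)/(2/3) = (K/L). Setting this equal to 33.75/10 = 3.375 gives K = 3.375L.
Substituting into Y = 72: 2·L^(2/3)·(3.375L)^(2/3) = 72.
Solving, L = 8 and K = 27.

L* = 8, K* = 27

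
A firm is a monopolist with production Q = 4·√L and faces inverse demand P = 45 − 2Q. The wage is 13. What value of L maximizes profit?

Marginal revenue from the inverse demand is MR = 45 − 4Q.
The marginal product is MP_L = 2·L^(-1/2).
A monopolist hires until marginal revenue product equals the wage: MR·MP_L = w.
At L, Q = 4·√L. Substituting and solving: (45 − 16·√L)·2·L^(-1/2) = 13 gives L = 4.

L* = 4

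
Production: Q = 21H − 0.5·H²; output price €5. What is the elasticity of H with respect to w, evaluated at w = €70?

ε = -2

From P·MP_H = w with MP_H = 21 − H, labor demand is H(w) = 21 − w/5.
dH/dw = −1/(5) = -0.2.
At w = 70, H = 7, so ε = (dH/dw)·(w/H) = (-0.2)·(70/7) = -2.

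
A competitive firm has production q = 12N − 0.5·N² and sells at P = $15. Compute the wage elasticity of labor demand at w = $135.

ε = -3

From P·MP_N = w with MP_N = 12 − N, labor demand is N(w) = 12 − w/15.
dN/dw = −1/(15) = -1/15.
At w = 135, N = 3, so ε = (dN/dw)·(w/N) = (-1/15)·(135/3) = -3.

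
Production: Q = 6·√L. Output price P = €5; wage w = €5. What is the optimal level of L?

MP_L = (1/2)·6·L^(-1/2) = 3·L^(-1/2).
Profit maximization for a price taker requires P·MP_L = w: 5·3·L^(-1/2) = 5.
So L^(-1/2) = 1/3, which gives L = 9.

L* = 9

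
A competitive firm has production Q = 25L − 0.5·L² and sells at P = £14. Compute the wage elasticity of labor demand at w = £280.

ε = -4

From P·MP_L = w with MP_L = 25 − L, labor demand is L(w) = 25 − w/14.
dL/dw = −1/(14) = -1/14.
At w = 280, L = 5, so ε = (dL/dw)·(w/L) = (-1/14)·(280/5) = -4.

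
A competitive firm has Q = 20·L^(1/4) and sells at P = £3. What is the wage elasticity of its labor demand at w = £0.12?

MP_L = (1/4)·20·L^(-3/4), so P·MP_L = w gives 15·L^(-3/4) = w.
Solving, L(w) = (15/w)^(4/3). This is a constant-elasticity form: L ∝ w^(−4/3), so ε = −4/3.

ε = -4/3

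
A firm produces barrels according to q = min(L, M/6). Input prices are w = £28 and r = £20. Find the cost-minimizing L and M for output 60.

With a fixed-proportions technology, the cost-minimizing bundle uses no slack in either input: L = M/6 = q.
So L = 60 and M = 6·60 = 360.

L* = 60, M* = 360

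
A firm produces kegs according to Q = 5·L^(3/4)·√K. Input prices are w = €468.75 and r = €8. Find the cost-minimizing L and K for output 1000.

Cost minimization requires the marginal rate of technical substitution to equal the input-price ratio: MP_L/MP_K = w/r.
Here MP_L/MP_K = (3/4)·(K/L)/(1/2) = 1.5·(K/L). Setting this equal to 468.75/8 = 58.59375 gives K = 39.0625L.
Substituting into Q = 1000: 5·L^(3/4)·(39.0625L)^(1/2) = 1000.
Solving, L = 16 and K = 625.

L* = 16, K* = 625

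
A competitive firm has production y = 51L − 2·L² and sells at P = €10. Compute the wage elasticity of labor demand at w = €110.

From P·MP_L = w with MP_L = 51 − 4L, labor demand is L(w) = (51 − w/10)/4.
dL/dw = −1/(40) = -0.025.
At w = 110, L = 10, so ε = (dL/dw)·(w/L) = (-0.025)·(110/10) = -0.275.

ε = -0.275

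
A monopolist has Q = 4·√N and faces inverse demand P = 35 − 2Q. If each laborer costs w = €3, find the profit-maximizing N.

N* = 4

Marginal revenue from the inverse demand is MR = 35 − 4Q.
The marginal product is MP_N = 2·N^(-1/2).
A monopolist hires until marginal revenue product equals the wage: MR·MP_N = w.
At N, Q = 4·√N. Substituting and solving: (35 − 16·√N)·2·N^(-1/2) = 3 gives N = 4.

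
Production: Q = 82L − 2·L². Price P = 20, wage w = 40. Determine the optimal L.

L* = 20

The marginal product of L is MP_L = 82 − 4L.
A price-taking firm hires until the value of the marginal product equals the wage: P·MP_L = w, so 20·(82 − 4L) = 40.
Then 82 − 4L = 2, giving L = 20.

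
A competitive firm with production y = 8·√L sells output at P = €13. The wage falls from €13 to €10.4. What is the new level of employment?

L* = 25

From P·MP_L = w with MP_L = 4·L^(-1/2), the labor demand is L(w) = (52/w)^(2).
At w = 13: L = 16. At w = 10.4: L = 25.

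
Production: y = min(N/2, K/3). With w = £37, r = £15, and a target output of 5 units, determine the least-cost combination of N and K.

N* = 10, K* = 15

With a fixed-proportions technology, the cost-minimizing bundle uses no slack in either input: N/2 = K/3 = y.
So N = 2·5 = 10 and K = 3·5 = 15.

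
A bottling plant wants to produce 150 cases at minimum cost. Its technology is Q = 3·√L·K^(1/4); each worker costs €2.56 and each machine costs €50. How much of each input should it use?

L* = 625, K* = 16

Cost minimization requires the marginal rate of technical substitution to equal the input-price ratio: MP_L/MP_K = w/r.
Here MP_L/MP_K = (1/2)·(K/L)/(1/4) = 2·(K/L). Setting this equal to 2.56/50 = 0.0512 gives K = 0.0256L.
Substituting into Q = 150: 3·L^(1/2)·(0.0256L)^(1/4) = 150.
Solving, L = 625 and K = 16.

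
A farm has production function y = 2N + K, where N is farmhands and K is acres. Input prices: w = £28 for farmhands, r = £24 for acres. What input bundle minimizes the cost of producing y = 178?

The inputs are perfect substitutes, so the firm uses whichever has the lower cost per unit of output.
Cost per unit of output via N is 14; via K it is 24. N is cheaper.
Producing y = 178 with N alone: N = 89, K = 0.

N* = 89, K* = 0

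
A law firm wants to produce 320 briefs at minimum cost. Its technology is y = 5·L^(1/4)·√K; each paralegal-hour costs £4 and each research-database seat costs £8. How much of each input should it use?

Cost minimization requires the marginal rate of technical substitution to equal the input-price ratio: MP_L/MP_K = w/r.
Here MP_L/MP_K = (1/4)·(K/L)/(1/2) = 0.5·(K/L). Setting this equal to 4/8 = 0.5 gives K = L.
Substituting into y = 320: 5·L^(1/4)·(L)^(1/2) = 320.
Solving, L = 256 and K = 256.

L* = 256, K* = 256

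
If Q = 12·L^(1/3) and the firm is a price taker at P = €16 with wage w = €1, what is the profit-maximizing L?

L* = 512

MP_L = (1/3)·12·L^(-2/3) = 4·L^(-2/3).
Profit maximization for a price taker requires P·MP_L = w: 16·4·L^(-2/3) = 1.
So L^(-2/3) = 0.015625, which gives L = 512.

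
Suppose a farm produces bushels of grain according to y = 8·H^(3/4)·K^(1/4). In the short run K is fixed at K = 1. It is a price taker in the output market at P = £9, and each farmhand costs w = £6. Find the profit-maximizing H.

H* = 6561

With K = 1, MP_H = (3/4)·8·H^(-1/4)·1^(1/4) = 6·H^(-1/4).
Profit maximization for a price taker requires P·MP_H = w: 9·6·H^(-1/4) = 6.
So H^(-1/4) = 1/9, which gives H = 6561.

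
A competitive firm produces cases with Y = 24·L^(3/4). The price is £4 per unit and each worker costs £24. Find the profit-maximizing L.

L* = 81

MP_L = (3/4)·24·L^(-1/4) = 18·L^(-1/4).
Profit maximization for a price taker requires P·MP_L = w: 4·18·L^(-1/4) = 24.
So L^(-1/4) = 1/3, which gives L = 81.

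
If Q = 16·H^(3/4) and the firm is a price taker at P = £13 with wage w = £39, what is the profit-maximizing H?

MP_H = (3/4)·16·H^(-1/4) = 12·H^(-1/4).
Profit maximization for a price taker requires P·MP_H = w: 13·12·H^(-1/4) = 39.
So H^(-1/4) = 0.25, which gives H = 256.

H* = 256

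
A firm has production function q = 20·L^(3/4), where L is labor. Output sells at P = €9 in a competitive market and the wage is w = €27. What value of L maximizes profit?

L* = 625

MP_L = (3/4)·20·L^(-1/4) = 15·L^(-1/4).
Profit maximization for a price taker requires P·MP_L = w: 9·15·L^(-1/4) = 27.
So L^(-1/4) = 0.2, which gives L = 625.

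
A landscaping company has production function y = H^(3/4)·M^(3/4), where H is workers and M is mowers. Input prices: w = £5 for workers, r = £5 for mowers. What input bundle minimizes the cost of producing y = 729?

H* = 81, M* = 81

Cost minimization requires the marginal rate of technical substitution to equal the input-price ratio: MP_H/MP_M = w/r.
Here MP_H/MP_M = (3/4)·(M/H)/(3/4) = (M/H). Setting this equal to 5/5 = 1 gives M = H.
Substituting into y = 729: H^(3/4)·(H)^(3/4) = 729.
Solving, H = 81 and M = 81.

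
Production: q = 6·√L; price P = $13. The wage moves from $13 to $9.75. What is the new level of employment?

L* = 16

From P·MP_L = w with MP_L = 3·L^(-1/2), the labor demand is L(w) = (39/w)^(2).
At w = 13: L = 9. At w = 9.75: L = 16.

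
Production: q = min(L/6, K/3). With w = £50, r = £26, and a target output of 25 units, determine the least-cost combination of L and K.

With a fixed-proportions technology, the cost-minimizing bundle uses no slack in either input: L/6 = K/3 = q.
So L = 6·25 = 150 and K = 3·25 = 75.

L* = 150, K* = 75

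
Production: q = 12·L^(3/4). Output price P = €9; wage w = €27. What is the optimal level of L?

MP_L = (3/4)·12·L^(-1/4) = 9·L^(-1/4).
Profit maximization for a price taker requires P·MP_L = w: 9·9·L^(-1/4) = 27.
So L^(-1/4) = 1/3, which gives L = 81.

L* = 81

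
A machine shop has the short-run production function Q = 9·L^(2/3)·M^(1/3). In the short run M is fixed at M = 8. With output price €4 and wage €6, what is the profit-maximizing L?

With M = 8, MP_L = (2/3)·9·L^(-1/3)·8^(1/3) = 12·L^(-1/3).
Profit maximization for a price taker requires P·MP_L = w: 4·12·L^(-1/3) = 6.
So L^(-1/3) = 0.125, which gives L = 512.

L* = 512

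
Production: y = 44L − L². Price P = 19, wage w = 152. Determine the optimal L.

L* = 18

The marginal product of L is MP_L = 44 − 2L.
A price-taking firm hires until the value of the marginal product equals the wage: P·MP_L = w, so 19·(44 − 2L) = 152.
Then 44 − 2L = 8, giving L = 18.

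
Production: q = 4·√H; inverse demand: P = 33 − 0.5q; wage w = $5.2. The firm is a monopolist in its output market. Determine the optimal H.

Marginal revenue from the inverse demand is MR = 33 − q.
The marginal product is MP_H = 2·H^(-1/2).
A monopolist hires until marginal revenue product equals the wage: MR·MP_H = w.
At H, q = 4·√H. Substituting and solving: (33 − 4·√H)·2·H^(-1/2) = 5.2 gives H = 25.

H* = 25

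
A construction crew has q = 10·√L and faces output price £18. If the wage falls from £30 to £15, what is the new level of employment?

From P·MP_L = w with MP_L = 5·L^(-1/2), the labor demand is L(w) = (90/w)^(2).
At w = 30: L = 9. At w = 15: L = 36.

L* = 36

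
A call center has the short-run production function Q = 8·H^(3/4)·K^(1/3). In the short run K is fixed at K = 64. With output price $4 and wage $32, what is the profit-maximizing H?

With K = 64, MP_H = (3/4)·8·H^(-1/4)·64^(1/3) = 24·H^(-1/4).
Profit maximization for a price taker requires P·MP_H = w: 4·24·H^(-1/4) = 32.
So H^(-1/4) = 1/3, which gives H = 81.

H* = 81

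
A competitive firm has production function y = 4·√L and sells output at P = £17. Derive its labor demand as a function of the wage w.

L(w) = 1156/w²

MP_L = (1/2)·4·L^(-1/2) = 2·L^(-1/2).
Setting P·MP_L = w: 34·L^(-1/2) = w.
Solving for L: L^(-1/2) = w/34, so L = (34/w)^(2).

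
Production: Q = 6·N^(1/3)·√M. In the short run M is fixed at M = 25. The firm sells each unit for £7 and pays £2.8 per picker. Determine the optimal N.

With M = 25, MP_N = (1/3)·6·N^(-2/3)·25^(1/2) = 10·N^(-2/3).
Profit maximization for a price taker requires P·MP_N = w: 7·10·N^(-2/3) = 2.8.
So N^(-2/3) = 0.04, which gives N = 125.

N* = 125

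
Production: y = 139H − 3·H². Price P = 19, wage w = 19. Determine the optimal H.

H* = 23

The marginal product of H is MP_H = 139 − 6H.
A price-taking firm hires until the value of the marginal product equals the wage: P·MP_H = w, so 19·(139 − 6H) = 19.
Then 139 − 6H = 1, giving H = 23.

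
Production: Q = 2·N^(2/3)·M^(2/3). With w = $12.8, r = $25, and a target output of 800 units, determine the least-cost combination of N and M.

Cost minimization requires the marginal rate of technical substitution to equal the input-price ratio: MP_N/MP_M = w/r.
Here MP_N/MP_M = (2/3)·(M/N)/(2/3) = (M/N). Setting this equal to 12.8/25 = 0.512 gives M = 0.512N.
Substituting into Q = 800: 2·N^(2/3)·(0.512N)^(2/3) = 800.
Solving, N = 125 and M = 64.

N* = 125, M* = 64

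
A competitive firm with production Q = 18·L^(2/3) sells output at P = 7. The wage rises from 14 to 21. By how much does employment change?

From P·MP_L = w with MP_L = 12·L^(-1/3), the labor demand is L(w) = (84/w)^(3).
At w = 14: L = 216. At w = 21: L = 64.
ΔL = 64 − 216 = -152.

ΔL = -152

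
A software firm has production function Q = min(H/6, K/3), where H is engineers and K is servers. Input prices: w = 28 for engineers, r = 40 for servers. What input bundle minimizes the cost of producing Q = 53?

H* = 318, K* = 159

With a fixed-proportions technology, the cost-minimizing bundle uses no slack in either input: H/6 = K/3 = Q.
So H = 6·53 = 318 and K = 3·53 = 159.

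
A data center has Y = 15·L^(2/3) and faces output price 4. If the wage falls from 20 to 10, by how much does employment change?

ΔL = 56

From P·MP_L = w with MP_L = 10·L^(-1/3), the labor demand is L(w) = (40/w)^(3).
At w = 20: L = 8. At w = 10: L = 64.
ΔL = 64 − 8 = 56.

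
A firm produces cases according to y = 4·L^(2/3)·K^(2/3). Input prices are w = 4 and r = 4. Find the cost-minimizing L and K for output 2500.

Cost minimization requires the marginal rate of technical substitution to equal the input-price ratio: MP_L/MP_K = w/r.
Here MP_L/MP_K = (2/3)·(K/L)/(2/3) = (K/L). Setting this equal to 4/4 = 1 gives K = L.
Substituting into y = 2500: 4·L^(2/3)·(L)^(2/3) = 2500.
Solving, L = 125 and K = 125.

L* = 125, K* = 125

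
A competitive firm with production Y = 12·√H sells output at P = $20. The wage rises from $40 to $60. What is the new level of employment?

H* = 4

From P·MP_H = w with MP_H = 6·H^(-1/2), the labor demand is H(w) = (120/w)^(2).
At w = 40: H = 9. At w = 60: H = 4.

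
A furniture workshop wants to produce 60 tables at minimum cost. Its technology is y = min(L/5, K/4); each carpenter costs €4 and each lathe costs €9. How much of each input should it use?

L* = 300, K* = 240

With a fixed-proportions technology, the cost-minimizing bundle uses no slack in either input: L/5 = K/4 = y.
So L = 5·60 = 300 and K = 4·60 = 240.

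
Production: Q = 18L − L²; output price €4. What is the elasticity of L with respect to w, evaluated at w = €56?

ε = -3.5

From P·MP_L = w with MP_L = 18 − 2L, labor demand is L(w) = (18 − w/4)/2.
dL/dw = −1/(8) = -0.125.
At w = 56, L = 2, so ε = (dL/dw)·(w/L) = (-0.125)·(56/2) = -3.5.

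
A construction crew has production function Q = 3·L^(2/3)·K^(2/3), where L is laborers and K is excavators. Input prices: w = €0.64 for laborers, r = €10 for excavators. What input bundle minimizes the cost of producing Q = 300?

L* = 125, K* = 8

Cost minimization requires the marginal rate of technical substitution to equal the input-price ratio: MP_L/MP_K = w/r.
Here MP_L/MP_K = (2/3)·(K/L)/(2/3) = (K/L). Setting this equal to 0.64/10 = 0.064 gives K = 0.064L.
Substituting into Q = 300: 3·L^(2/3)·(0.064L)^(2/3) = 300.
Solving, L = 125 and K = 8.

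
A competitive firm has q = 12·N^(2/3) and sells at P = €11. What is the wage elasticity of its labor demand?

MP_N = (2/3)·12·N^(-1/3), so P·MP_N = w gives 88·N^(-1/3) = w.
Solving, N(w) = (88/w)^(3). This is a constant-elasticity form: N ∝ w^(−3), so ε = −3.

ε = -3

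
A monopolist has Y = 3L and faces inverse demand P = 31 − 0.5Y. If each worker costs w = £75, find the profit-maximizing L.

Marginal revenue from the inverse demand is MR = 31 − Y.
The marginal product is MP_L = 3.
A monopolist hires until marginal revenue product equals the wage: MR·MP_L = w.
(31 − 3L)·3 = 75, so L = 2.

L* = 2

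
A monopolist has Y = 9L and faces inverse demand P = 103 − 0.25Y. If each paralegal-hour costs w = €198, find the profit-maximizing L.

Marginal revenue from the inverse demand is MR = 103 − 0.5Y.
The marginal product is MP_L = 9.
A monopolist hires until marginal revenue product equals the wage: MR·MP_L = w.
(103 − 4.5L)·9 = 198, so L = 18.

L* = 18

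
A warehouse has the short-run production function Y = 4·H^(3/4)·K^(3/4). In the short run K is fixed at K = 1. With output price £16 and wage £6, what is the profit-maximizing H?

H* = 4096

With K = 1, MP_H = (3/4)·4·H^(-1/4)·1^(3/4) = 3·H^(-1/4).
Profit maximization for a price taker requires P·MP_H = w: 16·3·H^(-1/4) = 6.
So H^(-1/4) = 0.125, which gives H = 4096.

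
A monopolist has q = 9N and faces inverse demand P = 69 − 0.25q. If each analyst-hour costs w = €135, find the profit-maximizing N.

N* = 12

Marginal revenue from the inverse demand is MR = 69 − 0.5q.
The marginal product is MP_N = 9.
A monopolist hires until marginal revenue product equals the wage: MR·MP_N = w.
(69 − 4.5N)·9 = 135, so N = 12.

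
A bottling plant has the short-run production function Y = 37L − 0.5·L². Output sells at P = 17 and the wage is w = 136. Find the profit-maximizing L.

The marginal product of L is MP_L = 37 − L.
A price-taking firm hires until the value of the marginal product equals the wage: P·MP_L = w, so 17·(37 − L) = 136.
Then 37 − L = 8, giving L = 29.

L* = 29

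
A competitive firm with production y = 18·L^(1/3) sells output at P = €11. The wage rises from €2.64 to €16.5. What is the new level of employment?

From P·MP_L = w with MP_L = 6·L^(-2/3), the labor demand is L(w) = (66/w)^(3/2).
At w = 2.64: L = 125. At w = 16.5: L = 8.

L* = 8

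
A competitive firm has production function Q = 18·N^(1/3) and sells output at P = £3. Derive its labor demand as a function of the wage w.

MP_N = (1/3)·18·N^(-2/3) = 6·N^(-2/3).
Setting P·MP_N = w: 18·N^(-2/3) = w.
Solving for N: N^(-2/3) = w/18, so N = (18/w)^(3/2).

N(w) = (18/w)^(3/2)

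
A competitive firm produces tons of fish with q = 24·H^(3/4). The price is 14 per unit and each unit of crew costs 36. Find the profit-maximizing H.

H* = 2401

MP_H = (3/4)·24·H^(-1/4) = 18·H^(-1/4).
Profit maximization for a price taker requires P·MP_H = w: 14·18·H^(-1/4) = 36.
So H^(-1/4) = 1/7, which gives H = 2401.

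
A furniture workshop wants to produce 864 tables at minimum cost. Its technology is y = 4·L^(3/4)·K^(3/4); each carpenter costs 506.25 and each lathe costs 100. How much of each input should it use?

L* = 16, K* = 81

Cost minimization requires the marginal rate of technical substitution to equal the input-price ratio: MP_L/MP_K = w/r.
Here MP_L/MP_K = (3/4)·(K/L)/(3/4) = (K/L). Setting this equal to 506.25/100 = 5.0625 gives K = 5.0625L.
Substituting into y = 864: 4·L^(3/4)·(5.0625L)^(3/4) = 864.
Solving, L = 16 and K = 81.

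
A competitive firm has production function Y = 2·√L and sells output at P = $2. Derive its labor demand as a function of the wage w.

MP_L = (1/2)·2·L^(-1/2) = L^(-1/2).
Setting P·MP_L = w: 2·L^(-1/2) = w.
Solving for L: L^(-1/2) = w/2, so L = (2/w)^(2).

L(w) = 4/w²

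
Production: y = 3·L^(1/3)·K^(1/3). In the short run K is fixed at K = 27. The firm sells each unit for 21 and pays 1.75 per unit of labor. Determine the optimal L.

L* = 216

With K = 27, MP_L = (1/3)·3·L^(-2/3)·27^(1/3) = 3·L^(-2/3).
Profit maximization for a price taker requires P·MP_L = w: 21·3·L^(-2/3) = 1.75.
So L^(-2/3) = 1/36, which gives L = 216.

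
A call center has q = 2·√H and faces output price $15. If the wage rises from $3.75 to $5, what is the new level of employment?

H* = 9

From P·MP_H = w with MP_H = H^(-1/2), the labor demand is H(w) = (15/w)^(2).
At w = 3.75: H = 16. At w = 5: H = 9.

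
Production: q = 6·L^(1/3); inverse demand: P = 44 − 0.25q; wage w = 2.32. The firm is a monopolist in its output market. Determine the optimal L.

Marginal revenue from the inverse demand is MR = 44 − 0.5q.
The marginal product is MP_L = 2·L^(-2/3).
A monopolist hires until marginal revenue product equals the wage: MR·MP_L = w.
At L, q = 6·L^(1/3). Substituting and solving: (44 − 3·L^(1/3))·2·L^(-2/3) = 2.32 gives L = 125.

L* = 125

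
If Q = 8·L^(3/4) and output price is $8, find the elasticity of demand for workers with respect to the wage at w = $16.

MP_L = (3/4)·8·L^(-1/4), so P·MP_L = w gives 48·L^(-1/4) = w.
Solving, L(w) = (48/w)^(4). This is a constant-elasticity form: L ∝ w^(−4), so ε = −4.

ε = -4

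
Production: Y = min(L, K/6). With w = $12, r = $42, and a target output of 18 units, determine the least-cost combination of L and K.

With a fixed-proportions technology, the cost-minimizing bundle uses no slack in either input: L = K/6 = Y.
So L = 18 and K = 6·18 = 108.

L* = 18, K* = 108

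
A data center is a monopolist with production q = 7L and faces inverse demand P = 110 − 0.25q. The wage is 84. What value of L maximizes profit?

L* = 28

Marginal revenue from the inverse demand is MR = 110 − 0.5q.
The marginal product is MP_L = 7.
A monopolist hires until marginal revenue product equals the wage: MR·MP_L = w.
(110 − 3.5L)·7 = 84, so L = 28.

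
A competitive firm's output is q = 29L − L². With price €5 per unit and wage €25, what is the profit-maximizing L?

L* = 12

The marginal product of L is MP_L = 29 − 2L.
A price-taking firm hires until the value of the marginal product equals the wage: P·MP_L = w, so 5·(29 − 2L) = 25.
Then 29 − 2L = 5, giving L = 12.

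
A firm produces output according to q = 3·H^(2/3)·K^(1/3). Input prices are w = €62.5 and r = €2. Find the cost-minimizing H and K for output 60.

Cost minimization requires the marginal rate of technical substitution to equal the input-price ratio: MP_H/MP_K = w/r.
Here MP_H/MP_K = (2/3)·(K/H)/(1/3) = 2·(K/H). Setting this equal to 62.5/2 = 31.25 gives K = 15.625H.
Substituting into q = 60: 3·H^(2/3)·(15.625H)^(1/3) = 60.
Solving, H = 8 and K = 125.

H* = 8, K* = 125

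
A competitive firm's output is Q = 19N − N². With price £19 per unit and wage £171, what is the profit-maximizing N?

The marginal product of N is MP_N = 19 − 2N.
A price-taking firm hires until the value of the marginal product equals the wage: P·MP_N = w, so 19·(19 − 2N) = 171.
Then 19 − 2N = 9, giving N = 5.

N* = 5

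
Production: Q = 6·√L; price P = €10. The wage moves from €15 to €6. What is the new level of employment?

L* = 25

From P·MP_L = w with MP_L = 3·L^(-1/2), the labor demand is L(w) = (30/w)^(2).
At w = 15: L = 4. At w = 6: L = 25.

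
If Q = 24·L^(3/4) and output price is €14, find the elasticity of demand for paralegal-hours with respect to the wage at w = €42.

ε = -4

MP_L = (3/4)·24·L^(-1/4), so P·MP_L = w gives 252·L^(-1/4) = w.
Solving, L(w) = (252/w)^(4). This is a constant-elasticity form: L ∝ w^(−4), so ε = −4.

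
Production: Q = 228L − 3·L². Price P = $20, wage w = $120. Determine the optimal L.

The marginal product of L is MP_L = 228 − 6L.
A price-taking firm hires until the value of the marginal product equals the wage: P·MP_L = w, so 20·(228 − 6L) = 120.
Then 228 − 6L = 6, giving L = 37.

L* = 37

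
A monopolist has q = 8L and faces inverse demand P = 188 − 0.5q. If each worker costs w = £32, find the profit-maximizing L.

Marginal revenue from the inverse demand is MR = 188 − q.
The marginal product is MP_L = 8.
A monopolist hires until marginal revenue product equals the wage: MR·MP_L = w.
(188 − 8L)·8 = 32, so L = 23.

L* = 23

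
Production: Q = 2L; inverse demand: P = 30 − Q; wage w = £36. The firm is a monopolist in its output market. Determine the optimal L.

L* = 3

Marginal revenue from the inverse demand is MR = 30 − 2Q.
The marginal product is MP_L = 2.
A monopolist hires until marginal revenue product equals the wage: MR·MP_L = w.
(30 − 4L)·2 = 36, so L = 3.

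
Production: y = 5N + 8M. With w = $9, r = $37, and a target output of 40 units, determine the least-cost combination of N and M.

N* = 8, M* = 0

The inputs are perfect substitutes, so the firm uses whichever has the lower cost per unit of output.
Cost per unit of output via N is w/5 = 1.8; via M it is r/8 = 4.625. N is cheaper.
Producing y = 40 with N alone: N = 8, M = 0.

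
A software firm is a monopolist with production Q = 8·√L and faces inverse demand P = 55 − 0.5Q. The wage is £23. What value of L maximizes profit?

Marginal revenue from the inverse demand is MR = 55 − Q.
The marginal product is MP_L = 4·L^(-1/2).
A monopolist hires until marginal revenue product equals the wage: MR·MP_L = w.
At L, Q = 8·√L. Substituting and solving: (55 − 8·√L)·4·L^(-1/2) = 23 gives L = 16.

L* = 16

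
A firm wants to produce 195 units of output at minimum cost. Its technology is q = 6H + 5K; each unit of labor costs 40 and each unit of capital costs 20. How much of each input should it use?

H* = 0, K* = 39

The inputs are perfect substitutes, so the firm uses whichever has the lower cost per unit of output.
Cost per unit of output via H is w/6 = 20/3; via K it is r/5 = 4. K is cheaper.
Producing q = 195 with K alone: H = 0, K = 39.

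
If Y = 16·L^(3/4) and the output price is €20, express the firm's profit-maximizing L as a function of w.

L(w) = (240/w)^(4)

MP_L = (3/4)·16·L^(-1/4) = 12·L^(-1/4).
Setting P·MP_L = w: 240·L^(-1/4) = w.
Solving for L: L^(-1/4) = w/240, so L = (240/w)^(4).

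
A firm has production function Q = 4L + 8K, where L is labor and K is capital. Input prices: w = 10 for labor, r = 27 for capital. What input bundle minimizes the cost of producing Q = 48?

The inputs are perfect substitutes, so the firm uses whichever has the lower cost per unit of output.
Cost per unit of output via L is w/4 = 2.5; via K it is r/8 = 3.375. L is cheaper.
Producing Q = 48 with L alone: L = 12, K = 0.

L* = 12, K* = 0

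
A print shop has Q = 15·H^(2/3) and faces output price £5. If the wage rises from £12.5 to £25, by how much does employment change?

ΔH = -56

From P·MP_H = w with MP_H = 10·H^(-1/3), the labor demand is H(w) = (50/w)^(3).
At w = 12.5: H = 64. At w = 25: H = 8.
ΔH = 8 − 64 = -56.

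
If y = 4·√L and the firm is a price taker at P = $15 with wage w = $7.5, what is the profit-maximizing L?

L* = 16

MP_L = (1/2)·4·L^(-1/2) = 2·L^(-1/2).
Profit maximization for a price taker requires P·MP_L = w: 15·2·L^(-1/2) = 7.5.
So L^(-1/2) = 0.25, which gives L = 16.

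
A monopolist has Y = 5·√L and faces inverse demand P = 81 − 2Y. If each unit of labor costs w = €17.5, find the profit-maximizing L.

L* = 9

Marginal revenue from the inverse demand is MR = 81 − 4Y.
The marginal product is MP_L = 2.5·L^(-1/2).
A monopolist hires until marginal revenue product equals the wage: MR·MP_L = w.
At L, Y = 5·√L. Substituting and solving: (81 − 20·√L)·2.5·L^(-1/2) = 17.5 gives L = 9.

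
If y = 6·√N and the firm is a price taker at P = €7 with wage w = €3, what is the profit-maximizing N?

N* = 49

MP_N = (1/2)·6·N^(-1/2) = 3·N^(-1/2).
Profit maximization for a price taker requires P·MP_N = w: 7·3·N^(-1/2) = 3.
So N^(-1/2) = 1/7, which gives N = 49.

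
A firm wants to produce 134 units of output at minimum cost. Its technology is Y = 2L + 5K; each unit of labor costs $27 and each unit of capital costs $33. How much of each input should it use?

The inputs are perfect substitutes, so the firm uses whichever has the lower cost per unit of output.
Cost per unit of output via L is w/2 = 13.5; via K it is r/5 = 6.6. K is cheaper.
Producing Y = 134 with K alone: L = 0, K = 26.8.

L* = 0, K* = 26.8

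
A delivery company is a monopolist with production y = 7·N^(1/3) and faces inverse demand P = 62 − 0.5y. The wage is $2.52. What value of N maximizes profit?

N* = 125

Marginal revenue from the inverse demand is MR = 62 − y.
The marginal product is MP_N = (7/3)·N^(-2/3).
A monopolist hires until marginal revenue product equals the wage: MR·MP_N = w.
At N, y = 7·N^(1/3). Substituting and solving: (62 − 7·N^(1/3))·(7/3)·N^(-2/3) = 2.52 gives N = 125.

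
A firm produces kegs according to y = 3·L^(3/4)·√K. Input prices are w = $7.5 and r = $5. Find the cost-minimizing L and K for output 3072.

L* = 256, K* = 256

Cost minimization requires the marginal rate of technical substitution to equal the input-price ratio: MP_L/MP_K = w/r.
Here MP_L/MP_K = (3/4)·(K/L)/(1/2) = 1.5·(K/L). Setting this equal to 7.5/5 = 1.5 gives K = L.
Substituting into y = 3072: 3·L^(3/4)·(L)^(1/2) = 3072.
Solving, L = 256 and K = 256.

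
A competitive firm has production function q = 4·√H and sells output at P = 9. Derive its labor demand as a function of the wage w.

MP_H = (1/2)·4·H^(-1/2) = 2·H^(-1/2).
Setting P·MP_H = w: 18·H^(-1/2) = w.
Solving for H: H^(-1/2) = w/18, so H = (18/w)^(2).

H(w) = 324/w²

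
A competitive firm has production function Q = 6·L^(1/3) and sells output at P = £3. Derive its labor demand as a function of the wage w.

MP_L = (1/3)·6·L^(-2/3) = 2·L^(-2/3).
Setting P·MP_L = w: 6·L^(-2/3) = w.
Solving for L: L^(-2/3) = w/6, so L = (6/w)^(3/2).

L(w) = (6/w)^(3/2)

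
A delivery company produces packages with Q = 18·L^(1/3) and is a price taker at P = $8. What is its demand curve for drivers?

MP_L = (1/3)·18·L^(-2/3) = 6·L^(-2/3).
Setting P·MP_L = w: 48·L^(-2/3) = w.
Solving for L: L^(-2/3) = w/48, so L = (48/w)^(3/2).

L(w) = (48/w)^(3/2)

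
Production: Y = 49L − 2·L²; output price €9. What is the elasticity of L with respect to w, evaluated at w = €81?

From P·MP_L = w with MP_L = 49 − 4L, labor demand is L(w) = (49 − w/9)/4.
dL/dw = −1/(36) = -1/36.
At w = 81, L = 10, so ε = (dL/dw)·(w/L) = (-1/36)·(81/10) = -0.225.

ε = -0.225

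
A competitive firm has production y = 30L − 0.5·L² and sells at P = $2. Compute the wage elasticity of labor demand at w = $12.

ε = -0.25

From P·MP_L = w with MP_L = 30 − L, labor demand is L(w) = 30 − w/2.
dL/dw = −1/(2) = -0.5.
At w = 12, L = 24, so ε = (dL/dw)·(w/L) = (-0.5)·(12/24) = -0.25.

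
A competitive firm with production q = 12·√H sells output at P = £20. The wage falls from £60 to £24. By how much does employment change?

From P·MP_H = w with MP_H = 6·H^(-1/2), the labor demand is H(w) = (120/w)^(2).
At w = 60: H = 4. At w = 24: H = 25.
ΔH = 25 − 4 = 21.

ΔH = 21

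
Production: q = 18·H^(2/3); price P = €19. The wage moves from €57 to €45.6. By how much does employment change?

ΔH = 61

From P·MP_H = w with MP_H = 12·H^(-1/3), the labor demand is H(w) = (228/w)^(3).
At w = 57: H = 64. At w = 45.6: H = 125.
ΔH = 125 − 64 = 61.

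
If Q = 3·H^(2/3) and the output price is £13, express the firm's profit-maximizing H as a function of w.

MP_H = (2/3)·3·H^(-1/3) = 2·H^(-1/3).
Setting P·MP_H = w: 26·H^(-1/3) = w.
Solving for H: H^(-1/3) = w/26, so H = (26/w)^(3).

H(w) = 17576/w³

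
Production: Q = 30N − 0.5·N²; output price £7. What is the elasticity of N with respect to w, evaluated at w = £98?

ε = -0.875

From P·MP_N = w with MP_N = 30 − N, labor demand is N(w) = 30 − w/7.
dN/dw = −1/(7) = -1/7.
At w = 98, N = 16, so ε = (dN/dw)·(w/N) = (-1/7)·(98/16) = -0.875.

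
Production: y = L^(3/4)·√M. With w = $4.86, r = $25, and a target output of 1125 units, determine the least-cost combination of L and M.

Cost minimization requires the marginal rate of technical substitution to equal the input-price ratio: MP_L/MP_M = w/r.
Here MP_L/MP_M = (3/4)·(M/L)/(1/2) = 1.5·(M/L). Setting this equal to 4.86/25 = 0.1944 gives M = 0.1296L.
Substituting into y = 1125: L^(3/4)·(0.1296L)^(1/2) = 1125.
Solving, L = 625 and M = 81.

L* = 625, M* = 81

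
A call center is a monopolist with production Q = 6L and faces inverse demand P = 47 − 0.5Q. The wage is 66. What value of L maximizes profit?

Marginal revenue from the inverse demand is MR = 47 − Q.
The marginal product is MP_L = 6.
A monopolist hires until marginal revenue product equals the wage: MR·MP_L = w.
(47 − 6L)·6 = 66, so L = 6.

L* = 6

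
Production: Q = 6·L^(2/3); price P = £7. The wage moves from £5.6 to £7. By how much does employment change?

ΔL = -61

From P·MP_L = w with MP_L = 4·L^(-1/3), the labor demand is L(w) = (28/w)^(3).
At w = 5.6: L = 125. At w = 7: L = 64.
ΔL = 64 − 125 = -61.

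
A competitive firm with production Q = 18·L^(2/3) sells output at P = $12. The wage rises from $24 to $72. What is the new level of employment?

From P·MP_L = w with MP_L = 12·L^(-1/3), the labor demand is L(w) = (144/w)^(3).
At w = 24: L = 216. At w = 72: L = 8.

L* = 8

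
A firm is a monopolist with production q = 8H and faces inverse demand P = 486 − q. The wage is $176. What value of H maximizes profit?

Marginal revenue from the inverse demand is MR = 486 − 2q.
The marginal product is MP_H = 8.
A monopolist hires until marginal revenue product equals the wage: MR·MP_H = w.
(486 − 16H)·8 = 176, so H = 29.

H* = 29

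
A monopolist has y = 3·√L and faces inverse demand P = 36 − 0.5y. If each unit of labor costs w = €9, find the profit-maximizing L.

L* = 16

Marginal revenue from the inverse demand is MR = 36 − y.
The marginal product is MP_L = 1.5·L^(-1/2).
A monopolist hires until marginal revenue product equals the wage: MR·MP_L = w.
At L, y = 3·√L. Substituting and solving: (36 − 3·√L)·1.5·L^(-1/2) = 9 gives L = 16.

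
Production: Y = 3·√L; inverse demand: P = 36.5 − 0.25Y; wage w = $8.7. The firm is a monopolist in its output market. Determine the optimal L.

Marginal revenue from the inverse demand is MR = 36.5 − 0.5Y.
The marginal product is MP_L = 1.5·L^(-1/2).
A monopolist hires until marginal revenue product equals the wage: MR·MP_L = w.
At L, Y = 3·√L. Substituting and solving: (36.5 − 1.5·√L)·1.5·L^(-1/2) = 8.7 gives L = 25.

L* = 25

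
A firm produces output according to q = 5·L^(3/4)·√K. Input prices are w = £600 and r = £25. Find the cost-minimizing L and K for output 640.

Cost minimization requires the marginal rate of technical substitution to equal the input-price ratio: MP_L/MP_K = w/r.
Here MP_L/MP_K = (3/4)·(K/L)/(1/2) = 1.5·(K/L). Setting this equal to 600/25 = 24 gives K = 16L.
Substituting into q = 640: 5·L^(3/4)·(16L)^(1/2) = 640.
Solving, L = 16 and K = 256.

L* = 16, K* = 256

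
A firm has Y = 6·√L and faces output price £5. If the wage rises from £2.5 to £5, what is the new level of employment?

L* = 9

From P·MP_L = w with MP_L = 3·L^(-1/2), the labor demand is L(w) = (15/w)^(2).
At w = 2.5: L = 36. At w = 5: L = 9.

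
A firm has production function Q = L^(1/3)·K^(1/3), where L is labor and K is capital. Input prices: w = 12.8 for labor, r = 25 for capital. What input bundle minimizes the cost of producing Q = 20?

L* = 125, K* = 64

Cost minimization requires the marginal rate of technical substitution to equal the input-price ratio: MP_L/MP_K = w/r.
Here MP_L/MP_K = (1/3)·(K/L)/(1/3) = (K/L). Setting this equal to 12.8/25 = 0.512 gives K = 0.512L.
Substituting into Q = 20: L^(1/3)·(0.512L)^(1/3) = 20.
Solving, L = 125 and K = 64.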